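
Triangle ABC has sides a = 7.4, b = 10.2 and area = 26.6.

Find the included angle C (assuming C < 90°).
Area = ½·a·b·sin(C)  ⇒  sin(C) = 2·Area/(a·b) = 2·26.6/(7.4·10.2) = 53.2/75.48 ≈ 0.704822
C = arcsin(0.704822) ≈ 44.8152° (taking the acute solution since C < 90°)

C = 44.82°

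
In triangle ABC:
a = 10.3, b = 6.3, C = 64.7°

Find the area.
Two sides and the included angle (SAS): A = ½·a·b·sin(C) = ½·10.3·6.3·sin(64.7°)
sin(64.7°) ≈ 0.904083
A ≈ ½·64.89·0.904083 = 32.445·0.904083 ≈ 29.333

Area = 29.33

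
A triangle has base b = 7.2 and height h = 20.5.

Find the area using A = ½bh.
A = ½·b·h = ½·7.2·20.5 = ½·147.6 = 73.8

Area = 73.8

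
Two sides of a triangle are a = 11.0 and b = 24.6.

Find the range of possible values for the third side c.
Triangle inequality: |a − b| < c < a + b
|a − b| = |11.0 − 24.6| = 13.6
a + b = 11.0 + 24.6 = 35.6

13.6 < c < 35.6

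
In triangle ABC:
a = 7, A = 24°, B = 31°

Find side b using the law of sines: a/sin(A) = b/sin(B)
a/sin(A) = b/sin(B)  ⇒  b = a·sin(B)/sin(A) = 7·sin(31°)/sin(24°)
sin(31°) ≈ 0.515038, sin(24°) ≈ 0.406737
b ≈ 7·0.515038/0.406737 ≈ 3.60527/0.406737 ≈ 8.86388

b = 8.864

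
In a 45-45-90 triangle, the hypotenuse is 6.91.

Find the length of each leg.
In a 45-45-90 triangle hypotenuse = leg·√2, so leg = hypotenuse/√2.
Leg = 6.91/√2 ≈ 6.91/1.41421 ≈ 4.88611

Each leg = 4.886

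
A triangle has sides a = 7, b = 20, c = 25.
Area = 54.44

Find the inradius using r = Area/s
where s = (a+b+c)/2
s = (7 + 20 + 25)/2 = 52/2 = 26
r = Area/s = 54.44/26 ≈ 2.09385

r = 2.094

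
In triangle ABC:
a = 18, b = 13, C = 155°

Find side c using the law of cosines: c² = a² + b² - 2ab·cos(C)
c² = 18² + 13² − 2·18·13·cos(155°)
cos(155°) ≈ -0.906308
c² ≈ 324 + 169 − 468·(-0.906308) ≈ 493 + 424.152 ≈ 917.152
c ≈ √917.152 ≈ 30.2845

c = 30.28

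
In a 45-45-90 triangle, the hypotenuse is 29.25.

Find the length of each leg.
In a 45-45-90 triangle hypotenuse = leg·√2, so leg = hypotenuse/√2.
Leg = 29.25/√2 ≈ 29.25/1.41421 ≈ 20.6829

Each leg = 20.68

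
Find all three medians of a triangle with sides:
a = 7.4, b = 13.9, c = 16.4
Median formula: m_a = ½√(2b² + 2c² − a²) (and cyclically). a² = 54.76, b² = 193.21, c² = 268.96.
m_a = ½√(2·193.21 + 2·268.96 − 54.76) = ½√869.58 ≈ ½·29.4886 ≈ 14.7443
m_b = ½√(2·54.76 + 2·268.96 − 193.21) = ½√454.23 ≈ ½·21.3127 ≈ 10.6563
m_c = ½√(2·54.76 + 2·193.21 − 268.96) = ½√226.98 ≈ ½·15.0659 ≈ 7.53293

m_a = 14.74, m_b = 10.66, m_c = 7.533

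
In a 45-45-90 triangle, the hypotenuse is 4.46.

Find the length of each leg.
In a 45-45-90 triangle hypotenuse = leg·√2, so leg = hypotenuse/√2.
Leg = 4.46/√2 ≈ 4.46/1.41421 ≈ 3.1537

Each leg = 3.154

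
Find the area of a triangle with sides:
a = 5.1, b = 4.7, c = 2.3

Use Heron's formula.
s = (5.1 + 4.7 + 2.3)/2 = 12.1/2 = 6.05
s − a = 0.95, s − b = 1.35, s − c = 3.75
s(s−a)(s−b)(s−c) = 6.05·0.95·1.35·3.75 ≈ 29.0967
Area = √29.0967 ≈ 5.39414

Area = 5.394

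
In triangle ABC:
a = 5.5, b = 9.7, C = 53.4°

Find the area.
Two sides and the included angle (SAS): A = ½·a·b·sin(C) = ½·5.5·9.7·sin(53.4°)
sin(53.4°) ≈ 0.802817
A ≈ ½·53.35·0.802817 = 26.675·0.802817 ≈ 21.4152

Area = 21.42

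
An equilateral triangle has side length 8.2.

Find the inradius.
r = Area/s with s the semi-perimeter.
Area = (√3/4)·8.2² = (√3/4)·67.24 ≈ 0.433013·67.24 ≈ 29.1158
s = 3·8.2/2 = 12.3
r ≈ 29.1158/12.3 ≈ 2.36714
(Equivalently r = side/(2√3) = 8.2/3.4641 ≈ 2.36714.)

r = 2.367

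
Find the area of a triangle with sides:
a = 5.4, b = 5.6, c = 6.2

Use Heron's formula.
s = (5.4 + 5.6 + 6.2)/2 = 17.2/2 = 8.6
s − a = 3.2, s − b = 3, s − c = 2.4
s(s−a)(s−b)(s−c) = 8.6·3.2·3·2.4 ≈ 198.144
Area = √198.144 ≈ 14.0764

Area = 14.08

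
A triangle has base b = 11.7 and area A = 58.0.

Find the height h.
A = ½·b·h  ⇒  h = 2A/b = 2·58.0/11.7 = 116/11.7 ≈ 9.91453

h = 9.915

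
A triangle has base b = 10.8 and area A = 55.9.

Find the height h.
A = ½·b·h  ⇒  h = 2A/b = 2·55.9/10.8 = 111.8/10.8 ≈ 10.3519

h = 10.35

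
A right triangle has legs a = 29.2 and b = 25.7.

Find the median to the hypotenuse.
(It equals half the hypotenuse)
Hypotenuse c = √(a² + b²) = √(852.64 + 660.49) = √1513.13 ≈ 38.899
Median to hypotenuse = c/2 ≈ 38.899/2 ≈ 19.4495

Median = 19.45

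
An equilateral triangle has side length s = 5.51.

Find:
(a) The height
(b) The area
(a) The height splits the triangle into two 30-60-90 halves: h = s·√3/2 = 5.51·1.73205/2 ≈ 9.5436/2 ≈ 4.7718
(b) Area = (√3/4)·s² = (√3/4)·5.51² = (√3/4)·30.3601 ≈ 0.433013·30.3601 ≈ 13.1463

Height = 4.772, Area = 13.15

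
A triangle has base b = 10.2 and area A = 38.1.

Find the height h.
A = ½·b·h  ⇒  h = 2A/b = 2·38.1/10.2 = 76.2/10.2 ≈ 7.47059

h = 7.471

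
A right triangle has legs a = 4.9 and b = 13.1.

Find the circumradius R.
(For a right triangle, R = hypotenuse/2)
Hypotenuse c = √(a² + b²) = √(24.01 + 171.61) = √195.62 ≈ 13.9864
R = c/2 ≈ 13.9864/2 ≈ 6.99321

R = 6.993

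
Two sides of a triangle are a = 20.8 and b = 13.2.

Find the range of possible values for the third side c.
Triangle inequality: |a − b| < c < a + b
|a − b| = |20.8 − 13.2| = 7.6
a + b = 20.8 + 13.2 = 34

7.6 < c < 34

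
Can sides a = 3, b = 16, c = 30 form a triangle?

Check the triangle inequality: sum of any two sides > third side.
a + b vs c: 3 + 16 = 19 ≤ 30  ✗
a + c vs b: 3 + 30 = 33 > 16  ✓
b + c vs a: 16 + 30 = 46 > 3  ✓

No: 3 + 16 = 19 is not > 30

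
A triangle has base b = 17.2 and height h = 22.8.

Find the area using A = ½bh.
A = ½·b·h = ½·17.2·22.8 = ½·392.16 = 196.08

Area = 196.08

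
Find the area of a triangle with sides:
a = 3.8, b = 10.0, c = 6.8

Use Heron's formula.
s = (3.8 + 10.0 + 6.8)/2 = 20.6/2 = 10.3
s − a = 6.5, s − b = 0.3, s − c = 3.5
s(s−a)(s−b)(s−c) = 10.3·6.5·0.3·3.5 ≈ 70.2975
Area = √70.2975 ≈ 8.38436

Area = 8.384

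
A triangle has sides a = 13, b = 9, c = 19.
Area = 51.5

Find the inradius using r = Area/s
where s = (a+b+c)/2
s = (13 + 9 + 19)/2 = 41/2 = 20.5
r = Area/s = 51.5/20.5 ≈ 2.5122

r = 2.512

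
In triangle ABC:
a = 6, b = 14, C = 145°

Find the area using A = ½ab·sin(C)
A = ½·a·b·sin(C) = ½·6·14·sin(145°)
sin(145°) ≈ 0.573576
A ≈ ½·84·0.573576 = 42·0.573576 ≈ 24.0902

Area = 24.09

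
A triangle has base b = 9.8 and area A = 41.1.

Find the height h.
A = ½·b·h  ⇒  h = 2A/b = 2·41.1/9.8 = 82.2/9.8 ≈ 8.38776

h = 8.388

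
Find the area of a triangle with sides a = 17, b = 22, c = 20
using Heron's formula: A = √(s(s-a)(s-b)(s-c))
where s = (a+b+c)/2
s = (17 + 22 + 20)/2 = 59/2 = 29.5
s − a = 12.5, s − b = 7.5, s − c = 9.5
s(s−a)(s−b)(s−c) = 29.5·12.5·7.5·9.5 = 26273.4375
Area = √26273.4375 ≈ 162.091

s = 29.5, Area = 162.1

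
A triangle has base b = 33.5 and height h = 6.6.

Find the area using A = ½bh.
A = ½·b·h = ½·33.5·6.6 = ½·221.1 = 110.55

Area = 110.55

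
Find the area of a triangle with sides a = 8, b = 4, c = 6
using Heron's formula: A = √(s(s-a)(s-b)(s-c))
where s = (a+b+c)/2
s = (8 + 4 + 6)/2 = 18/2 = 9
s − a = 1, s − b = 5, s − c = 3
s(s−a)(s−b)(s−c) = 9·1·5·3 = 135
Area = √135 ≈ 11.619

s = 9.0, Area = 11.62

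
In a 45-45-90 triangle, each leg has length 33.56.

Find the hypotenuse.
In a 45-45-90 triangle the sides are in ratio 1 : 1 : √2, so hypotenuse = leg·√2.
Hypotenuse = 33.56·√2 ≈ 33.56·1.41421 ≈ 47.461

Hypotenuse = 33.56√2 = 47.46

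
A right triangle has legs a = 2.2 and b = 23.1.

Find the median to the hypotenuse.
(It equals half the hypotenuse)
Hypotenuse c = √(a² + b²) = √(4.84 + 533.61) = √538.45 ≈ 23.2045
Median to hypotenuse = c/2 ≈ 23.2045/2 ≈ 11.6023

Median = 11.6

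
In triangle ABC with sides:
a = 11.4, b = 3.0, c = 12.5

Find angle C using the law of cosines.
c² = a² + b² − 2ab·cos(C)  ⇒  cos(C) = (a² + b² − c²)/(2ab)
cos(C) = (11.4² + 3.0² − 12.5²)/(2·11.4·3.0) = (129.96 + 9 − 156.25)/68.4 = -17.29/68.4 ≈ -0.252778
C = arccos(-0.252778) ≈ 104.642°

C = 104.6°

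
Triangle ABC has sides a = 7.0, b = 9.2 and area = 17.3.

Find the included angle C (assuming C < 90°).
Area = ½·a·b·sin(C)  ⇒  sin(C) = 2·Area/(a·b) = 2·17.3/(7.0·9.2) = 34.6/64.4 ≈ 0.537267
C = arcsin(0.537267) ≈ 32.4978° (taking the acute solution since C < 90°)

C = 32.5°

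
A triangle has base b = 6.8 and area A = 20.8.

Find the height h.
A = ½·b·h  ⇒  h = 2A/b = 2·20.8/6.8 = 41.6/6.8 ≈ 6.11765

h = 6.118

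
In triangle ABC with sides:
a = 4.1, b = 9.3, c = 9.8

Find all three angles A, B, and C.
Law of cosines for each angle (a² = 16.81, b² = 86.49, c² = 96.04):
cos(A) = (b² + c² − a²)/(2bc) = (86.49 + 96.04 − 16.81)/(2·9.3·9.8) = 165.72/182.28 ≈ 0.909151  ⇒  A ≈ 24.6117°
cos(B) = (a² + c² − b²)/(2ac) = (16.81 + 96.04 − 86.49)/(2·4.1·9.8) = 26.36/80.36 ≈ 0.328024  ⇒  B ≈ 70.8511°
cos(C) = (a² + b² − c²)/(2ab) = (16.81 + 86.49 − 96.04)/(2·4.1·9.3) = 7.26/76.26 ≈ 0.0952006  ⇒  C ≈ 84.5371°
Check: A + B + C ≈ 180°

A = 24.61°, B = 70.85°, C = 84.54°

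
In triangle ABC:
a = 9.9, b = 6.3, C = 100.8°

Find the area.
Two sides and the included angle (SAS): A = ½·a·b·sin(C) = ½·9.9·6.3·sin(100.8°)
sin(100.8°) ≈ 0.982287
A ≈ ½·62.37·0.982287 = 31.185·0.982287 ≈ 30.6326

Area = 30.63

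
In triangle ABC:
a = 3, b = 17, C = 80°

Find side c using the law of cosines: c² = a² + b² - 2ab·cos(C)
c² = 3² + 17² − 2·3·17·cos(80°)
cos(80°) ≈ 0.173648
c² ≈ 9 + 289 − 102·(0.173648) ≈ 298 − 17.7121 ≈ 280.288
c ≈ √280.288 ≈ 16.7418

c = 16.74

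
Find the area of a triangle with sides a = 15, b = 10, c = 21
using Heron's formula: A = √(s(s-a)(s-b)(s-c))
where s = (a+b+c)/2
s = (15 + 10 + 21)/2 = 46/2 = 23
s − a = 8, s − b = 13, s − c = 2
s(s−a)(s−b)(s−c) = 23·8·13·2 = 4784
Area = √4784 ≈ 69.1665

s = 23.0, Area = 69.17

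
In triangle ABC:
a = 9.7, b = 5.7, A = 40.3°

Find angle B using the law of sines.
a/sin(A) = b/sin(B)  ⇒  sin(B) = b·sin(A)/a = 5.7·sin(40.3°)/9.7
sin(40.3°) ≈ 0.64679
sin(B) ≈ 5.7·0.64679/9.7 ≈ 3.6867/9.7 ≈ 0.380072
B = arcsin(0.380072) ≈ 22.3382°
(Since b ≤ a we need B ≤ A, so the obtuse alternative 180° − 22.3382° ≈ 157.662° is rejected.)

B = 22.34°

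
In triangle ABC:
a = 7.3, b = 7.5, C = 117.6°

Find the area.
Two sides and the included angle (SAS): A = ½·a·b·sin(C) = ½·7.3·7.5·sin(117.6°)
sin(117.6°) ≈ 0.886204
A ≈ ½·54.75·0.886204 = 27.375·0.886204 ≈ 24.2598

Area = 24.26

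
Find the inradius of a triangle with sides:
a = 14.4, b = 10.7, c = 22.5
r = Area/s where s is the semi-perimeter.
s = (14.4 + 10.7 + 22.5)/2 = 47.6/2 = 23.8
Area = √(s(s−a)(s−b)(s−c)) = √(23.8·9.4·13.1·1.3) ≈ √3809.95 ≈ 61.7248
r ≈ 61.7248/23.8 ≈ 2.59348

r = 2.593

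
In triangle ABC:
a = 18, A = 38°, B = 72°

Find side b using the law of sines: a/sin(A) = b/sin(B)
a/sin(A) = b/sin(B)  ⇒  b = a·sin(B)/sin(A) = 18·sin(72°)/sin(38°)
sin(72°) ≈ 0.951057, sin(38°) ≈ 0.615661
b ≈ 18·0.951057/0.615661 ≈ 17.119/0.615661 ≈ 27.8059

b = 27.81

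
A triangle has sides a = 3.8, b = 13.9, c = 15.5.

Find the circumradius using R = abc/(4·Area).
First find the area with Heron's formula.
s = (3.8 + 13.9 + 15.5)/2 = 16.6
Area = √(s(s−a)(s−b)(s−c)) = √(16.6·12.8·2.7·1.1) ≈ √631.066 ≈ 25.121
abc = 3.8·13.9·15.5 = 818.71
R = abc/(4·Area) ≈ 818.71/(4·25.121) = 818.71/100.484 ≈ 8.14766

R = 8.148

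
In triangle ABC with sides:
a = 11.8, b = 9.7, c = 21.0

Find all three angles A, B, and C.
Law of cosines for each angle (a² = 139.24, b² = 94.09, c² = 441):
cos(A) = (b² + c² − a²)/(2bc) = (94.09 + 441 − 139.24)/(2·9.7·21.0) = 395.85/407.4 ≈ 0.971649  ⇒  A ≈ 13.6757°
cos(B) = (a² + c² − b²)/(2ac) = (139.24 + 441 − 94.09)/(2·11.8·21.0) = 486.15/495.6 ≈ 0.980932  ⇒  B ≈ 11.2068°
cos(C) = (a² + b² − c²)/(2ab) = (139.24 + 94.09 − 441)/(2·11.8·9.7) = -207.67/228.92 ≈ -0.907173  ⇒  C ≈ 155.118°
Check: A + B + C ≈ 180°

A = 13.68°, B = 11.21°, C = 155.1°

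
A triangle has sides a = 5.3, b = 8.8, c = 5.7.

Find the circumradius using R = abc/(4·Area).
First find the area with Heron's formula.
s = (5.3 + 8.8 + 5.7)/2 = 9.9
Area = √(s(s−a)(s−b)(s−c)) = √(9.9·4.6·1.1·4.2) ≈ √210.395 ≈ 14.505
abc = 5.3·8.8·5.7 = 265.848
R = abc/(4·Area) ≈ 265.848/(4·14.505) = 265.848/58.02 ≈ 4.58201

R = 4.582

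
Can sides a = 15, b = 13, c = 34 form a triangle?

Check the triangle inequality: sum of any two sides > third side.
a + b vs c: 15 + 13 = 28 ≤ 34  ✗
a + c vs b: 15 + 34 = 49 > 13  ✓
b + c vs a: 13 + 34 = 47 > 15  ✓

No: 15 + 13 = 28 is not > 34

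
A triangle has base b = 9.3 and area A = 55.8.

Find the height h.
A = ½·b·h  ⇒  h = 2A/b = 2·55.8/9.3 = 111.6/9.3 ≈ 12

h = 12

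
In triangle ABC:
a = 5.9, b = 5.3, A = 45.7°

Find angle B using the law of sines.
a/sin(A) = b/sin(B)  ⇒  sin(B) = b·sin(A)/a = 5.3·sin(45.7°)/5.9
sin(45.7°) ≈ 0.715693
sin(B) ≈ 5.3·0.715693/5.9 ≈ 3.79317/5.9 ≈ 0.64291
B = arcsin(0.64291) ≈ 40.0092°
(Since b ≤ a we need B ≤ A, so the obtuse alternative 180° − 40.0092° ≈ 139.991° is rejected.)

B = 40.01°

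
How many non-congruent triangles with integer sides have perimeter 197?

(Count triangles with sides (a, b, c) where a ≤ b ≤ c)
Let a ≤ b ≤ c with a + b + c = 197. The only binding inequality is a + b > c, i.e. 197 − c > c, so c < 197/2; and c ≥ 197/3 since c is the largest side.
So 66 ≤ c ≤ 98. For each c, b runs from ⌈(197 − c)/2⌉ up to c (then a = 197 − b − c satisfies 1 ≤ a ≤ b automatically), giving c − ⌈(197 − c)/2⌉ + 1 choices.
Summing over c: 1 + 3 + 4 + 6 + … + 48 + 49  (33 terms, c = 66, …, 98) = 833
Check (closed form: nearest integer to p²/48 for even p, (p+3)²/48 for odd p): (197+3)²/48 = 200²/48 = 40000/48 ≈ 833.33 → 833

833 triangles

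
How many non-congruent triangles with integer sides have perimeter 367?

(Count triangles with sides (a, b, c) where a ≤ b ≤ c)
Let a ≤ b ≤ c with a + b + c = 367. The only binding inequality is a + b > c, i.e. 367 − c > c, so c < 367/2; and c ≥ 367/3 since c is the largest side.
So 123 ≤ c ≤ 183. For each c, b runs from ⌈(367 − c)/2⌉ up to c (then a = 367 − b − c satisfies 1 ≤ a ≤ b automatically), giving c − ⌈(367 − c)/2⌉ + 1 choices.
Summing over c: 2 + 3 + 5 + 6 + … + 90 + 92  (61 terms, c = 123, …, 183) = 2852
Check (closed form: nearest integer to p²/48 for even p, (p+3)²/48 for odd p): (367+3)²/48 = 370²/48 = 136900/48 ≈ 2852.08 → 2852

2852 triangles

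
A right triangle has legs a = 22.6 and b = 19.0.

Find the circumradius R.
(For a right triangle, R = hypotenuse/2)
Hypotenuse c = √(a² + b²) = √(510.76 + 361) = √871.76 ≈ 29.5256
R = c/2 ≈ 29.5256/2 ≈ 14.7628

R = 14.76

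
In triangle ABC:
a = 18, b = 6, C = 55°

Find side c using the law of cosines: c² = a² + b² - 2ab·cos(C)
c² = 18² + 6² − 2·18·6·cos(55°)
cos(55°) ≈ 0.573576
c² ≈ 324 + 36 − 216·(0.573576) ≈ 360 − 123.893 ≈ 236.107
c ≈ √236.107 ≈ 15.3658

c = 15.37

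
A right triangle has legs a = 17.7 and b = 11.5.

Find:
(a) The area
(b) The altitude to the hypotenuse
(a) The legs are perpendicular, so Area = ½·a·b = ½·17.7·11.5 = ½·203.55 = 101.775
(b) Hypotenuse c = √(a² + b²) = √(313.29 + 132.25) = √445.54 ≈ 21.1078
    Area = ½·c·h_c  ⇒  h_c = 2·Area/c = 203.55/21.1078 ≈ 9.64335

Area = 101.775, h_c = 9.643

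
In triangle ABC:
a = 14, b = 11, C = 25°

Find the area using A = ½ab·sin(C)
A = ½·a·b·sin(C) = ½·14·11·sin(25°)
sin(25°) ≈ 0.422618
A ≈ ½·154·0.422618 = 77·0.422618 ≈ 32.5416

Area = 32.54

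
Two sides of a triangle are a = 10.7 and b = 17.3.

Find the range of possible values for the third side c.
Triangle inequality: |a − b| < c < a + b
|a − b| = |10.7 − 17.3| = 6.6
a + b = 10.7 + 17.3 = 28

6.6 < c < 28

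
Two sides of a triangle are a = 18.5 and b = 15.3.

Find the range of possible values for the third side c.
Triangle inequality: |a − b| < c < a + b
|a − b| = |18.5 − 15.3| = 3.2
a + b = 18.5 + 15.3 = 33.8

3.2 < c < 33.8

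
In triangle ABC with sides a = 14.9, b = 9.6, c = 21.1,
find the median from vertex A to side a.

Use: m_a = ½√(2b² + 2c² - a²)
m_a = ½√(2·9.6² + 2·21.1² − 14.9²) = ½√(2·92.16 + 2·445.21 − 222.01) = ½√(184.32 + 890.42 − 222.01) = ½√852.73
√852.73 ≈ 29.2015, so m_a ≈ 14.6008

m_a = 14.6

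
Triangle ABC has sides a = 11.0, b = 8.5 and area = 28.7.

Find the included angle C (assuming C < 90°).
Area = ½·a·b·sin(C)  ⇒  sin(C) = 2·Area/(a·b) = 2·28.7/(11.0·8.5) = 57.4/93.5 ≈ 0.613904
C = arcsin(0.613904) ≈ 37.8723° (taking the acute solution since C < 90°)

C = 37.87°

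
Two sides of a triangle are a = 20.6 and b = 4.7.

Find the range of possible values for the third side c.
Triangle inequality: |a − b| < c < a + b
|a − b| = |20.6 − 4.7| = 15.9
a + b = 20.6 + 4.7 = 25.3

15.9 < c < 25.3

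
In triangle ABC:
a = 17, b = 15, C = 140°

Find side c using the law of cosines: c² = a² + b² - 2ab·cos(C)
c² = 17² + 15² − 2·17·15·cos(140°)
cos(140°) ≈ -0.766044
c² ≈ 289 + 225 − 510·(-0.766044) ≈ 514 + 390.683 ≈ 904.683
c ≈ √904.683 ≈ 30.0779

c = 30.08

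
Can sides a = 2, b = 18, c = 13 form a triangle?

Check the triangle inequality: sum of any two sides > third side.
a + b vs c: 2 + 18 = 20 > 13  ✓
a + c vs b: 2 + 13 = 15 ≤ 18  ✗
b + c vs a: 18 + 13 = 31 > 2  ✓

No: 2 + 13 = 15 is not > 18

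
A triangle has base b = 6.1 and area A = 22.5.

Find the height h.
A = ½·b·h  ⇒  h = 2A/b = 2·22.5/6.1 = 45/6.1 ≈ 7.37705

h = 7.377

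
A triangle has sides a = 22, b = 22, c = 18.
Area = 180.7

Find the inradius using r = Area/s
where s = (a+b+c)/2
s = (22 + 22 + 18)/2 = 62/2 = 31
r = Area/s = 180.7/31 ≈ 5.82903

r = 5.829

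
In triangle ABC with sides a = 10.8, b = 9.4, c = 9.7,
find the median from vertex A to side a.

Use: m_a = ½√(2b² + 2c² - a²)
m_a = ½√(2·9.4² + 2·9.7² − 10.8²) = ½√(2·88.36 + 2·94.09 − 116.64) = ½√(176.72 + 188.18 − 116.64) = ½√248.26
√248.26 ≈ 15.7563, so m_a ≈ 7.87813

m_a = 7.878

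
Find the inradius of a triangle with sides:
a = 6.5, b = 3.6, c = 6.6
r = Area/s where s is the semi-perimeter.
s = (6.5 + 3.6 + 6.6)/2 = 16.7/2 = 8.35
Area = √(s(s−a)(s−b)(s−c)) = √(8.35·1.85·4.75·1.75) ≈ √128.407 ≈ 11.3317
r ≈ 11.3317/8.35 ≈ 1.35709

r = 1.357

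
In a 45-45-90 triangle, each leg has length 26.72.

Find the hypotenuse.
In a 45-45-90 triangle the sides are in ratio 1 : 1 : √2, so hypotenuse = leg·√2.
Hypotenuse = 26.72·√2 ≈ 26.72·1.41421 ≈ 37.7878

Hypotenuse = 26.72√2 = 37.79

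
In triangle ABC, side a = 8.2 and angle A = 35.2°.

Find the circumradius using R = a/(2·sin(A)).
R = a/(2·sin(A)) = 8.2/(2·sin(35.2°))
sin(35.2°) ≈ 0.576432
R ≈ 8.2/(2·0.576432) = 8.2/1.15286 ≈ 7.11272

R = 7.113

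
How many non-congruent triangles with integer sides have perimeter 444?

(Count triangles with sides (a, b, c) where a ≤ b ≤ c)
Let a ≤ b ≤ c with a + b + c = 444. The only binding inequality is a + b > c, i.e. 444 − c > c, so c < 444/2; and c ≥ 444/3 since c is the largest side.
So 148 ≤ c ≤ 221. For each c, b runs from ⌈(444 − c)/2⌉ up to c (then a = 444 − b − c satisfies 1 ≤ a ≤ b automatically), giving c − ⌈(444 − c)/2⌉ + 1 choices.
Summing over c: 1 + 2 + 4 + 5 + … + 109 + 110  (74 terms, c = 148, …, 221) = 4107
Check (closed form: nearest integer to p²/48 for even p, (p+3)²/48 for odd p): 444²/48 = 197136/48 ≈ 4107.00 → 4107

4107 triangles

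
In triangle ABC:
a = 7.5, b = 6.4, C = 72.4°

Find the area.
Two sides and the included angle (SAS): A = ½·a·b·sin(C) = ½·7.5·6.4·sin(72.4°)
sin(72.4°) ≈ 0.953191
A ≈ ½·48·0.953191 = 24·0.953191 ≈ 22.8766

Area = 22.88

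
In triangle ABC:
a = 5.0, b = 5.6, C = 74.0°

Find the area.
Two sides and the included angle (SAS): A = ½·a·b·sin(C) = ½·5.0·5.6·sin(74.0°)
sin(74.0°) ≈ 0.961262
A ≈ ½·28·0.961262 = 14·0.961262 ≈ 13.4577

Area = 13.46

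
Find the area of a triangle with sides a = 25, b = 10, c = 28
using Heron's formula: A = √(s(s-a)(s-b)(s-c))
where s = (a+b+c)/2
s = (25 + 10 + 28)/2 = 63/2 = 31.5
s − a = 6.5, s − b = 21.5, s − c = 3.5
s(s−a)(s−b)(s−c) = 31.5·6.5·21.5·3.5 = 15407.4375
Area = √15407.4375 ≈ 124.127

s = 31.5, Area = 124.1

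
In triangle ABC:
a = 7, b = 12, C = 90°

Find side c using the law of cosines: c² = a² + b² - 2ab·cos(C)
c² = 7² + 12² − 2·7·12·cos(90°)
cos(90°) ≈ 0
c² ≈ 49 + 144 − 168·(0) ≈ 193 − 0 ≈ 193
c ≈ √193 ≈ 13.8924

c = 13.89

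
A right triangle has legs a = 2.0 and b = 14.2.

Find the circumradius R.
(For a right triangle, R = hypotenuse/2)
Hypotenuse c = √(a² + b²) = √(4 + 201.64) = √205.64 ≈ 14.3402
R = c/2 ≈ 14.3402/2 ≈ 7.17008

R = 7.17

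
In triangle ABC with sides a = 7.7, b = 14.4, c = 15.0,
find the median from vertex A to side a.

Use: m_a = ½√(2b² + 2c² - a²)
m_a = ½√(2·14.4² + 2·15.0² − 7.7²) = ½√(2·207.36 + 2·225 − 59.29) = ½√(414.72 + 450 − 59.29) = ½√805.43
√805.43 ≈ 28.3801, so m_a ≈ 14.19

m_a = 14.19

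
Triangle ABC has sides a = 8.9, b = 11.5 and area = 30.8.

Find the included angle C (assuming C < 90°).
Area = ½·a·b·sin(C)  ⇒  sin(C) = 2·Area/(a·b) = 2·30.8/(8.9·11.5) = 61.6/102.35 ≈ 0.601856
C = arcsin(0.601856) ≈ 37.003° (taking the acute solution since C < 90°)

C = 37°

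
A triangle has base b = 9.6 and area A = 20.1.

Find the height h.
A = ½·b·h  ⇒  h = 2A/b = 2·20.1/9.6 = 40.2/9.6 ≈ 4.1875

h = 4.188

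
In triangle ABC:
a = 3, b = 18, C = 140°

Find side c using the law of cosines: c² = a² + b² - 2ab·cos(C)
c² = 3² + 18² − 2·3·18·cos(140°)
cos(140°) ≈ -0.766044
c² ≈ 9 + 324 − 108·(-0.766044) ≈ 333 + 82.7328 ≈ 415.733
c ≈ √415.733 ≈ 20.3895

c = 20.39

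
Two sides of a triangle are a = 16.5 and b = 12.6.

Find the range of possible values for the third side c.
Triangle inequality: |a − b| < c < a + b
|a − b| = |16.5 − 12.6| = 3.9
a + b = 16.5 + 12.6 = 29.1

3.9 < c < 29.1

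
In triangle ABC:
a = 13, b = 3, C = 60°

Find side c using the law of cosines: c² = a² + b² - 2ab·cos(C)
c² = 13² + 3² − 2·13·3·cos(60°)
cos(60°) ≈ 0.5
c² ≈ 169 + 9 − 78·(0.5) ≈ 178 − 39 ≈ 139
c ≈ √139 ≈ 11.7898

c = 11.79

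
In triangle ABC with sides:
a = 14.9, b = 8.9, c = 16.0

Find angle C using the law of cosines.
c² = a² + b² − 2ab·cos(C)  ⇒  cos(C) = (a² + b² − c²)/(2ab)
cos(C) = (14.9² + 8.9² − 16.0²)/(2·14.9·8.9) = (222.01 + 79.21 − 256)/265.22 = 45.22/265.22 ≈ 0.1705
C = arccos(0.1705) ≈ 80.1831°

C = 80.18°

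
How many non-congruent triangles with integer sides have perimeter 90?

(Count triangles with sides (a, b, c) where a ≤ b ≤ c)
Let a ≤ b ≤ c with a + b + c = 90. The only binding inequality is a + b > c, i.e. 90 − c > c, so c < 90/2; and c ≥ 90/3 since c is the largest side.
So 30 ≤ c ≤ 44. For each c, b runs from ⌈(90 − c)/2⌉ up to c (then a = 90 − b − c satisfies 1 ≤ a ≤ b automatically), giving c − ⌈(90 − c)/2⌉ + 1 choices.
Summing over c: 1 + 2 + 4 + 5 + … + 20 + 22  (15 terms, c = 30, …, 44) = 169
Check (closed form: nearest integer to p²/48 for even p, (p+3)²/48 for odd p): 90²/48 = 8100/48 ≈ 168.75 → 169

169 triangles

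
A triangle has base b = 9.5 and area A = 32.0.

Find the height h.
A = ½·b·h  ⇒  h = 2A/b = 2·32.0/9.5 = 64/9.5 ≈ 6.73684

h = 6.737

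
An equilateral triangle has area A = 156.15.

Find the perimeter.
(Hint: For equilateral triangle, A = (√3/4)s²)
A = (√3/4)s²  ⇒  s² = 4A/√3 = 4·156.15/√3 = 624.6/1.73205 ≈ 360.613
s ≈ √360.613 ≈ 18.9898
Perimeter = 3s ≈ 3·18.9898 ≈ 56.9694

Perimeter = 56.97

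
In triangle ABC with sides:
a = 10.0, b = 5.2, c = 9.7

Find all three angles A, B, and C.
Law of cosines for each angle (a² = 100, b² = 27.04, c² = 94.09):
cos(A) = (b² + c² − a²)/(2bc) = (27.04 + 94.09 − 100)/(2·5.2·9.7) = 21.13/100.88 ≈ 0.209457  ⇒  A ≈ 77.9095°
cos(B) = (a² + c² − b²)/(2ac) = (100 + 94.09 − 27.04)/(2·10.0·9.7) = 167.05/194 ≈ 0.861082  ⇒  B ≈ 30.5617°
cos(C) = (a² + b² − c²)/(2ab) = (100 + 27.04 − 94.09)/(2·10.0·5.2) = 32.95/104 ≈ 0.316827  ⇒  C ≈ 71.5289°
Check: A + B + C ≈ 180°

A = 77.91°, B = 30.56°, C = 71.53°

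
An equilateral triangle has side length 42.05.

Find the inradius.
r = Area/s with s the semi-perimeter.
Area = (√3/4)·42.05² = (√3/4)·1768.2025 ≈ 0.433013·1768.2025 ≈ 765.654
s = 3·42.05/2 = 63.075
r ≈ 765.654/63.075 ≈ 12.1388
(Equivalently r = side/(2√3) = 42.05/3.4641 ≈ 12.1388.)

r = 12.14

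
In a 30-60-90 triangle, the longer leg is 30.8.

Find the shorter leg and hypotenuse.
In a 30-60-90 triangle the sides are in ratio 1 : √3 : 2, so short leg = long leg/√3 and hypotenuse = 2·(short leg).
Short leg = 30.8/√3 ≈ 30.8/1.73205 ≈ 17.7824
Hypotenuse = 2·17.7824 ≈ 35.5648

Short leg = 17.78, Hypotenuse = 35.56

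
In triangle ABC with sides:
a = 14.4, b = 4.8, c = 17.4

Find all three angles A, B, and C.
Law of cosines for each angle (a² = 207.36, b² = 23.04, c² = 302.76):
cos(A) = (b² + c² − a²)/(2bc) = (23.04 + 302.76 − 207.36)/(2·4.8·17.4) = 118.44/167.04 ≈ 0.709052  ⇒  A ≈ 44.8422°
cos(B) = (a² + c² − b²)/(2ac) = (207.36 + 302.76 − 23.04)/(2·14.4·17.4) = 487.08/501.12 ≈ 0.971983  ⇒  B ≈ 13.5947°
cos(C) = (a² + b² − c²)/(2ab) = (207.36 + 23.04 − 302.76)/(2·14.4·4.8) = -72.36/138.24 ≈ -0.523437  ⇒  C ≈ 121.563°
Check: A + B + C ≈ 180°

A = 44.84°, B = 13.59°, C = 121.6°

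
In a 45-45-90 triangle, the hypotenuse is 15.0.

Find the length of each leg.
In a 45-45-90 triangle hypotenuse = leg·√2, so leg = hypotenuse/√2.
Leg = 15.0/√2 ≈ 15.0/1.41421 ≈ 10.6066

Each leg = 10.61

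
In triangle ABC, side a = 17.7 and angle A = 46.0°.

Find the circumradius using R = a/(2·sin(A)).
R = a/(2·sin(A)) = 17.7/(2·sin(46.0°))
sin(46.0°) ≈ 0.71934
R ≈ 17.7/(2·0.71934) = 17.7/1.43868 ≈ 12.3029

R = 12.3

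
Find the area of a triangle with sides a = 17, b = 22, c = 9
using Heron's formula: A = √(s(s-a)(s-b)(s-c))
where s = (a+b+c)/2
s = (17 + 22 + 9)/2 = 48/2 = 24
s − a = 7, s − b = 2, s − c = 15
s(s−a)(s−b)(s−c) = 24·7·2·15 = 5040
Area = √5040 ≈ 70.993

s = 24.0, Area = 70.99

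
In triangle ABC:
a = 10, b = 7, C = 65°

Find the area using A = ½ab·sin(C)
A = ½·a·b·sin(C) = ½·10·7·sin(65°)
sin(65°) ≈ 0.906308
A ≈ ½·70·0.906308 = 35·0.906308 ≈ 31.7208

Area = 31.72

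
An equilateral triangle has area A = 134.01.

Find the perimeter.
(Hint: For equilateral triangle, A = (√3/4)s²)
A = (√3/4)s²  ⇒  s² = 4A/√3 = 4·134.01/√3 = 536.04/1.73205 ≈ 309.483
s ≈ √309.483 ≈ 17.5921
Perimeter = 3s ≈ 3·17.5921 ≈ 52.7764

Perimeter = 52.78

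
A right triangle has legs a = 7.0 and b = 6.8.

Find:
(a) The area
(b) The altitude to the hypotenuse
(a) The legs are perpendicular, so Area = ½·a·b = ½·7.0·6.8 = ½·47.6 = 23.8
(b) Hypotenuse c = √(a² + b²) = √(49 + 46.24) = √95.24 ≈ 9.7591
    Area = ½·c·h_c  ⇒  h_c = 2·Area/c = 47.6/9.7591 ≈ 4.8775

Area = 23.8, h_c = 4.877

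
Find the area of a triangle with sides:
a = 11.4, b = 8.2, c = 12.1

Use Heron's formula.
s = (11.4 + 8.2 + 12.1)/2 = 31.7/2 = 15.85
s − a = 4.45, s − b = 7.65, s − c = 3.75
s(s−a)(s−b)(s−c) = 15.85·4.45·7.65·3.75 ≈ 2023.4
Area = √2023.4 ≈ 44.9822

Area = 44.98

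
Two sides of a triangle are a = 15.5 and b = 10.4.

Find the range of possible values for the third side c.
Triangle inequality: |a − b| < c < a + b
|a − b| = |15.5 − 10.4| = 5.1
a + b = 15.5 + 10.4 = 25.9

5.1 < c < 25.9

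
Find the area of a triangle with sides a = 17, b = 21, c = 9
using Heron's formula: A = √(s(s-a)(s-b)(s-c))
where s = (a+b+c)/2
s = (17 + 21 + 9)/2 = 47/2 = 23.5
s − a = 6.5, s − b = 2.5, s − c = 14.5
s(s−a)(s−b)(s−c) = 23.5·6.5·2.5·14.5 = 5537.1875
Area = √5537.1875 ≈ 74.4123

s = 23.5, Area = 74.41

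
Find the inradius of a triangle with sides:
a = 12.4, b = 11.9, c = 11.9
r = Area/s where s is the semi-perimeter.
s = (12.4 + 11.9 + 11.9)/2 = 36.2/2 = 18.1
Area = √(s(s−a)(s−b)(s−c)) = √(18.1·5.7·6.2·6.2) ≈ √3965.85 ≈ 62.975
r ≈ 62.975/18.1 ≈ 3.47928

r = 3.479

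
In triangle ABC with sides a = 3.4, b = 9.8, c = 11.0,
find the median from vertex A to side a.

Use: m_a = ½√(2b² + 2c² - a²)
m_a = ½√(2·9.8² + 2·11.0² − 3.4²) = ½√(2·96.04 + 2·121 − 11.56) = ½√(192.08 + 242 − 11.56) = ½√422.52
√422.52 ≈ 20.5553, so m_a ≈ 10.2776

m_a = 10.28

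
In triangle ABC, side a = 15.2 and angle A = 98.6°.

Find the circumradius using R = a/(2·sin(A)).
R = a/(2·sin(A)) = 15.2/(2·sin(98.6°))
sin(98.6°) ≈ 0.988756
R ≈ 15.2/(2·0.988756) = 15.2/1.97751 ≈ 7.68642

R = 7.686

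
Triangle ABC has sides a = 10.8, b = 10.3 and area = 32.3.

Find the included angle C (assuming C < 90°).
Area = ½·a·b·sin(C)  ⇒  sin(C) = 2·Area/(a·b) = 2·32.3/(10.8·10.3) = 64.6/111.24 ≈ 0.580726
C = arcsin(0.580726) ≈ 35.5016° (taking the acute solution since C < 90°)

C = 35.5°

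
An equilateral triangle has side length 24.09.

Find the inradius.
r = Area/s with s the semi-perimeter.
Area = (√3/4)·24.09² = (√3/4)·580.3281 ≈ 0.433013·580.3281 ≈ 251.289
s = 3·24.09/2 = 36.135
r ≈ 251.289/36.135 ≈ 6.95418
(Equivalently r = side/(2√3) = 24.09/3.4641 ≈ 6.95418.)

r = 6.954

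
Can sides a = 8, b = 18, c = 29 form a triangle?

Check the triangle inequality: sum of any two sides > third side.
a + b vs c: 8 + 18 = 26 ≤ 29  ✗
a + c vs b: 8 + 29 = 37 > 18  ✓
b + c vs a: 18 + 29 = 47 > 8  ✓

No: 8 + 18 = 26 is not > 29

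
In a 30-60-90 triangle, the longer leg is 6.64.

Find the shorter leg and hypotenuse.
In a 30-60-90 triangle the sides are in ratio 1 : √3 : 2, so short leg = long leg/√3 and hypotenuse = 2·(short leg).
Short leg = 6.64/√3 ≈ 6.64/1.73205 ≈ 3.83361
Hypotenuse = 2·3.83361 ≈ 7.66721

Short leg = 3.834, Hypotenuse = 7.667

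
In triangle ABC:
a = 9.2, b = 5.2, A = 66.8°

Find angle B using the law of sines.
a/sin(A) = b/sin(B)  ⇒  sin(B) = b·sin(A)/a = 5.2·sin(66.8°)/9.2
sin(66.8°) ≈ 0.919135
sin(B) ≈ 5.2·0.919135/9.2 ≈ 4.7795/9.2 ≈ 0.519511
B = arcsin(0.519511) ≈ 31.2995°
(Since b ≤ a we need B ≤ A, so the obtuse alternative 180° − 31.2995° ≈ 148.701° is rejected.)

B = 31.3°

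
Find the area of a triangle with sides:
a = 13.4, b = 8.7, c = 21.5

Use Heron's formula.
s = (13.4 + 8.7 + 21.5)/2 = 43.6/2 = 21.8
s − a = 8.4, s − b = 13.1, s − c = 0.3
s(s−a)(s−b)(s−c) = 21.8·8.4·13.1·0.3 ≈ 719.662
Area = √719.662 ≈ 26.8265

Area = 26.83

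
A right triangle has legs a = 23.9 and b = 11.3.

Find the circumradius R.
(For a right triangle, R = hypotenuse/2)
Hypotenuse c = √(a² + b²) = √(571.21 + 127.69) = √698.9 ≈ 26.4367
R = c/2 ≈ 26.4367/2 ≈ 13.2184

R = 13.22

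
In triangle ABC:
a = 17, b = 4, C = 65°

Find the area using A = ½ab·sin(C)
A = ½·a·b·sin(C) = ½·17·4·sin(65°)
sin(65°) ≈ 0.906308
A ≈ ½·68·0.906308 = 34·0.906308 ≈ 30.8145

Area = 30.81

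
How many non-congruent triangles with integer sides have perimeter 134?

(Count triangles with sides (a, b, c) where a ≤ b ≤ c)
Let a ≤ b ≤ c with a + b + c = 134. The only binding inequality is a + b > c, i.e. 134 − c > c, so c < 134/2; and c ≥ 134/3 since c is the largest side.
So 45 ≤ c ≤ 66. For each c, b runs from ⌈(134 − c)/2⌉ up to c (then a = 134 − b − c satisfies 1 ≤ a ≤ b automatically), giving c − ⌈(134 − c)/2⌉ + 1 choices.
Summing over c: 1 + 3 + 4 + 6 + … + 31 + 33  (22 terms, c = 45, …, 66) = 374
Check (closed form: nearest integer to p²/48 for even p, (p+3)²/48 for odd p): 134²/48 = 17956/48 ≈ 374.08 → 374

374 triangles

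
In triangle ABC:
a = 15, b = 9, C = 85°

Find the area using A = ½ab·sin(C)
A = ½·a·b·sin(C) = ½·15·9·sin(85°)
sin(85°) ≈ 0.996195
A ≈ ½·135·0.996195 = 67.5·0.996195 ≈ 67.2431

Area = 67.24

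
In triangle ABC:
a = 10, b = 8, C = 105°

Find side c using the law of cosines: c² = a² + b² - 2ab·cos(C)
c² = 10² + 8² − 2·10·8·cos(105°)
cos(105°) ≈ -0.258819
c² ≈ 100 + 64 − 160·(-0.258819) ≈ 164 + 41.411 ≈ 205.411
c ≈ √205.411 ≈ 14.3322

c = 14.33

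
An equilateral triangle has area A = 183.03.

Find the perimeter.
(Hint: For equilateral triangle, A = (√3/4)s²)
A = (√3/4)s²  ⇒  s² = 4A/√3 = 4·183.03/√3 = 732.12/1.73205 ≈ 422.69
s ≈ √422.69 ≈ 20.5594
Perimeter = 3s ≈ 3·20.5594 ≈ 61.6783

Perimeter = 61.68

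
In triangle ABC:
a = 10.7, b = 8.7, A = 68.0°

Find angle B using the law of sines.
a/sin(A) = b/sin(B)  ⇒  sin(B) = b·sin(A)/a = 8.7·sin(68.0°)/10.7
sin(68.0°) ≈ 0.927184
sin(B) ≈ 8.7·0.927184/10.7 ≈ 8.0665/10.7 ≈ 0.753878
B = arcsin(0.753878) ≈ 48.9275°
(Since b ≤ a we need B ≤ A, so the obtuse alternative 180° − 48.9275° ≈ 131.073° is rejected.)

B = 48.93°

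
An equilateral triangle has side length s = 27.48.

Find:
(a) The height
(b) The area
(a) The height splits the triangle into two 30-60-90 halves: h = s·√3/2 = 27.48·1.73205/2 ≈ 47.5968/2 ≈ 23.7984
(b) Area = (√3/4)·s² = (√3/4)·27.48² = (√3/4)·755.1504 ≈ 0.433013·755.1504 ≈ 326.99

Height = 23.8, Area = 327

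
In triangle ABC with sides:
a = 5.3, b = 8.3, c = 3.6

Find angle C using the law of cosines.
c² = a² + b² − 2ab·cos(C)  ⇒  cos(C) = (a² + b² − c²)/(2ab)
cos(C) = (5.3² + 8.3² − 3.6²)/(2·5.3·8.3) = (28.09 + 68.89 − 12.96)/87.98 = 84.02/87.98 ≈ 0.95499
C = arccos(0.95499) ≈ 17.2558°

C = 17.26°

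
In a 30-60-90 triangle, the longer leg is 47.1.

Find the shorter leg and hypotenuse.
In a 30-60-90 triangle the sides are in ratio 1 : √3 : 2, so short leg = long leg/√3 and hypotenuse = 2·(short leg).
Short leg = 47.1/√3 ≈ 47.1/1.73205 ≈ 27.1932
Hypotenuse = 2·27.1932 ≈ 54.3864

Short leg = 27.19, Hypotenuse = 54.39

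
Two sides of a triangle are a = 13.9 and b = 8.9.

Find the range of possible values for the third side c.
Triangle inequality: |a − b| < c < a + b
|a − b| = |13.9 − 8.9| = 5
a + b = 13.9 + 8.9 = 22.8

5 < c < 22.8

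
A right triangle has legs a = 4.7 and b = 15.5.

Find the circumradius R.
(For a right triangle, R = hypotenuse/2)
Hypotenuse c = √(a² + b²) = √(22.09 + 240.25) = √262.34 ≈ 16.1969
R = c/2 ≈ 16.1969/2 ≈ 8.09846

R = 8.098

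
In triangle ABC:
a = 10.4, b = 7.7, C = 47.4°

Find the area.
Two sides and the included angle (SAS): A = ½·a·b·sin(C) = ½·10.4·7.7·sin(47.4°)
sin(47.4°) ≈ 0.736097
A ≈ ½·80.08·0.736097 = 40.04·0.736097 ≈ 29.4733

Area = 29.47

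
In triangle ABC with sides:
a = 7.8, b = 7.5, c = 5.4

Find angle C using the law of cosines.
c² = a² + b² − 2ab·cos(C)  ⇒  cos(C) = (a² + b² − c²)/(2ab)
cos(C) = (7.8² + 7.5² − 5.4²)/(2·7.8·7.5) = (60.84 + 56.25 − 29.16)/117 = 87.93/117 ≈ 0.751538
C = arccos(0.751538) ≈ 41.2762°

C = 41.28°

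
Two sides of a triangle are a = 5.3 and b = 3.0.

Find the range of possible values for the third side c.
Triangle inequality: |a − b| < c < a + b
|a − b| = |5.3 − 3.0| = 2.3
a + b = 5.3 + 3.0 = 8.3

2.3 < c < 8.3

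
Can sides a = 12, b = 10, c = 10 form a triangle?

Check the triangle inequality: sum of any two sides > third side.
a + b vs c: 12 + 10 = 22 > 10  ✓
a + c vs b: 12 + 10 = 22 > 10  ✓
b + c vs a: 10 + 10 = 20 > 12  ✓

Yes, triangle inequality satisfied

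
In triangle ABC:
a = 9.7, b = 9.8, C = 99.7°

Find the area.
Two sides and the included angle (SAS): A = ½·a·b·sin(C) = ½·9.7·9.8·sin(99.7°)
sin(99.7°) ≈ 0.985703
A ≈ ½·95.06·0.985703 = 47.53·0.985703 ≈ 46.8505

Area = 46.85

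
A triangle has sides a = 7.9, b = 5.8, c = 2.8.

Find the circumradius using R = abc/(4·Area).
First find the area with Heron's formula.
s = (7.9 + 5.8 + 2.8)/2 = 8.25
Area = √(s(s−a)(s−b)(s−c)) = √(8.25·0.35·2.45·5.45) ≈ √38.5553 ≈ 6.20929
abc = 7.9·5.8·2.8 = 128.296
R = abc/(4·Area) ≈ 128.296/(4·6.20929) = 128.296/24.8372 ≈ 5.16548

R = 5.165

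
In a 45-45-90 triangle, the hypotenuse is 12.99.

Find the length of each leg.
In a 45-45-90 triangle hypotenuse = leg·√2, so leg = hypotenuse/√2.
Leg = 12.99/√2 ≈ 12.99/1.41421 ≈ 9.18532

Each leg = 9.185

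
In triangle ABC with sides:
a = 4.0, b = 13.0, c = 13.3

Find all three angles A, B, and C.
Law of cosines for each angle (a² = 16, b² = 169, c² = 176.89):
cos(A) = (b² + c² − a²)/(2bc) = (169 + 176.89 − 16)/(2·13.0·13.3) = 329.89/345.8 ≈ 0.953991  ⇒  A ≈ 17.4478°
cos(B) = (a² + c² − b²)/(2ac) = (16 + 176.89 − 169)/(2·4.0·13.3) = 23.89/106.4 ≈ 0.22453  ⇒  B ≈ 77.0248°
cos(C) = (a² + b² − c²)/(2ab) = (16 + 169 − 176.89)/(2·4.0·13.0) = 8.11/104 ≈ 0.0779808  ⇒  C ≈ 85.5275°
Check: A + B + C ≈ 180°

A = 17.45°, B = 77.02°, C = 85.53°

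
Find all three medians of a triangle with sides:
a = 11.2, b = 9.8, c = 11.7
Median formula: m_a = ½√(2b² + 2c² − a²) (and cyclically). a² = 125.44, b² = 96.04, c² = 136.89.
m_a = ½√(2·96.04 + 2·136.89 − 125.44) = ½√340.42 ≈ ½·18.4505 ≈ 9.22524
m_b = ½√(2·125.44 + 2·136.89 − 96.04) = ½√428.62 ≈ ½·20.7031 ≈ 10.3516
m_c = ½√(2·125.44 + 2·96.04 − 136.89) = ½√306.07 ≈ ½·17.4949 ≈ 8.74743

m_a = 9.225, m_b = 10.35, m_c = 8.747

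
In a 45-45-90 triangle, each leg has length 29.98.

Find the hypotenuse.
In a 45-45-90 triangle the sides are in ratio 1 : 1 : √2, so hypotenuse = leg·√2.
Hypotenuse = 29.98·√2 ≈ 29.98·1.41421 ≈ 42.3981

Hypotenuse = 29.98√2 = 42.4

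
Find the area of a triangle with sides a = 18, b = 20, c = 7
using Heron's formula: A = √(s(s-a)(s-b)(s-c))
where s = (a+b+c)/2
s = (18 + 20 + 7)/2 = 45/2 = 22.5
s − a = 4.5, s − b = 2.5, s − c = 15.5
s(s−a)(s−b)(s−c) = 22.5·4.5·2.5·15.5 = 3923.4375
Area = √3923.4375 ≈ 62.6373

s = 22.5, Area = 62.64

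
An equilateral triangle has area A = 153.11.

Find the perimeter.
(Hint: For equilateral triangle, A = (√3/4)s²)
A = (√3/4)s²  ⇒  s² = 4A/√3 = 4·153.11/√3 = 612.44/1.73205 ≈ 353.592
s ≈ √353.592 ≈ 18.8041
Perimeter = 3s ≈ 3·18.8041 ≈ 56.4122

Perimeter = 56.41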